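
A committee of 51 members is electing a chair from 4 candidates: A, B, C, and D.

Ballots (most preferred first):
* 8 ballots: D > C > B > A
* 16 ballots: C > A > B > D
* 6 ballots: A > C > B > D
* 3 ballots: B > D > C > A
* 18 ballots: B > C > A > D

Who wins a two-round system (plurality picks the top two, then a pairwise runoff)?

C

Round 1 first-place votes: A 6, B 21, C 16, D 8. B and C advance.
Runoff: B is ranked above C on 21 ballots, C above B on 30.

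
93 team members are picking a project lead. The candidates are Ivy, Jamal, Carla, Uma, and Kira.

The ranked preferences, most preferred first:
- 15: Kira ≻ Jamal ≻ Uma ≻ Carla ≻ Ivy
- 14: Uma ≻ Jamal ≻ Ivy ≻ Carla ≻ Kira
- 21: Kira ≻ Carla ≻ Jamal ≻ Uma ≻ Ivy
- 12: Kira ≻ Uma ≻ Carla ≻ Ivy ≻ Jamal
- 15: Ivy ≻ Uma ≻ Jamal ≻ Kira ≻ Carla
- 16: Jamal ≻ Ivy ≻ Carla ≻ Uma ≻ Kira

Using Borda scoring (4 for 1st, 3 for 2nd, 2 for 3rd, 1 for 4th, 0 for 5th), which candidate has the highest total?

Ivy: 15×0 + 14×2 + 21×0 + 12×1 + 15×4 + 16×3 = 148
Jamal: 15×3 + 14×3 + 21×2 + 12×0 + 15×2 + 16×4 = 223
Carla: 15×1 + 14×1 + 21×3 + 12×2 + 15×0 + 16×2 = 148
Uma: 15×2 + 14×4 + 21×1 + 12×3 + 15×3 + 16×1 = 204
Kira: 15×4 + 14×0 + 21×4 + 12×4 + 15×1 + 16×0 = 207

Jamal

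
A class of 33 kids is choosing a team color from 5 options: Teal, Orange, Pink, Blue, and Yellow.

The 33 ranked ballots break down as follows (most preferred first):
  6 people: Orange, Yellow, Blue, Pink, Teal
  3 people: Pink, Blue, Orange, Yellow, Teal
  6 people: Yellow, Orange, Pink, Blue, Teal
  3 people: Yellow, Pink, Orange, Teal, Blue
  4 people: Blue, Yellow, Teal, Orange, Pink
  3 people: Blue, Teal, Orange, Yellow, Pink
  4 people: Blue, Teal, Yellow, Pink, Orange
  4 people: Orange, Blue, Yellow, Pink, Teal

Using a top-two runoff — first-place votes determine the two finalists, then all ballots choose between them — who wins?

Round 1 first-place votes: Teal 0, Orange 10, Pink 3, Blue 11, Yellow 9. Blue and Orange advance.
Runoff: Blue is ranked above Orange on 14 ballots, Orange above Blue on 19.

Orange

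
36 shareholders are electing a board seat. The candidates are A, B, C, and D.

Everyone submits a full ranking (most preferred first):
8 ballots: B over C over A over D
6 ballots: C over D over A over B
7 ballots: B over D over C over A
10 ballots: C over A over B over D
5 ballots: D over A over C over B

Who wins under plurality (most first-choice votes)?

C

First-place votes: A 0, B 15, C 16, D 5.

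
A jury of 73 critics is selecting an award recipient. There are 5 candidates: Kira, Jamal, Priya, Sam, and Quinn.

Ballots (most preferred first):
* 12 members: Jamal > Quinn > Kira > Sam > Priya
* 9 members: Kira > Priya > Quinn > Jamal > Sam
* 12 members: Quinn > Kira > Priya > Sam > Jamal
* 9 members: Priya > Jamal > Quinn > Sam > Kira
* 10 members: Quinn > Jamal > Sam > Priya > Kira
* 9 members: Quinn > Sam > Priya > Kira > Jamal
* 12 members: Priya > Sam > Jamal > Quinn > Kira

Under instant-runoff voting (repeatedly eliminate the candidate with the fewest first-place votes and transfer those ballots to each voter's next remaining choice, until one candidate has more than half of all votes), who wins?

Round 1: Kira 9, Jamal 12, Priya 21, Sam 0, Quinn 31. Sam eliminated.
Round 2: Kira 9, Jamal 12, Priya 21, Quinn 31. Kira eliminated.
Round 3: Jamal 12, Priya 30, Quinn 31. Jamal eliminated.
Round 4: Priya 30, Quinn 43. Quinn has a majority (≥37).

Quinn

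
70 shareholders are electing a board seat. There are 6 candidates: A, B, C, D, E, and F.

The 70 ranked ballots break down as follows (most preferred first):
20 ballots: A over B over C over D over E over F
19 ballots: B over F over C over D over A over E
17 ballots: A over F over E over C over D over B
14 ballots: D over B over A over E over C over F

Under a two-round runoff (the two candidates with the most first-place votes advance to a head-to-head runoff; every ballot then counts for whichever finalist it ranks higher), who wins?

Round 1 first-place votes: A 37, B 19, C 0, D 14, E 0, F 0. A and B advance.
Runoff: A is ranked above B on 37 ballots, B above A on 33.

A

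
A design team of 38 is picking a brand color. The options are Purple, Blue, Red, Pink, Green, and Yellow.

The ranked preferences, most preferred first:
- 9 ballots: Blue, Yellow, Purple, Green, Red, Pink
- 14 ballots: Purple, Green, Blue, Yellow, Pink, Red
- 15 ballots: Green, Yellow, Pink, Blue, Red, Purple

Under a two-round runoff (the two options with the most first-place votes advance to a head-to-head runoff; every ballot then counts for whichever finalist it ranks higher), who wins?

Purple

Round 1 first-place votes: Purple 14, Blue 9, Red 0, Pink 0, Green 15, Yellow 0. Green and Purple advance.
Runoff: Green is ranked above Purple on 15 ballots, Purple above Green on 23.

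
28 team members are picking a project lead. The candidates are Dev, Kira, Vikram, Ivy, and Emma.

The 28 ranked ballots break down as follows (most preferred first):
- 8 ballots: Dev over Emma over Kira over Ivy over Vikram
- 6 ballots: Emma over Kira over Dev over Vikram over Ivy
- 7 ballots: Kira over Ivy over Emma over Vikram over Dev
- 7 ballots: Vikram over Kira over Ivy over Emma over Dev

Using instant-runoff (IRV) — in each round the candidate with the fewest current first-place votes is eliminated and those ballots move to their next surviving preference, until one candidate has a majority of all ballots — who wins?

Kira

Round 1: Dev 8, Kira 7, Vikram 7, Ivy 0, Emma 6. Ivy eliminated.
Round 2: Dev 8, Kira 7, Vikram 7, Emma 6. Emma eliminated.
Round 3: Dev 8, Kira 13, Vikram 7. Vikram eliminated.
Round 4: Dev 8, Kira 20. Kira has a majority (≥15).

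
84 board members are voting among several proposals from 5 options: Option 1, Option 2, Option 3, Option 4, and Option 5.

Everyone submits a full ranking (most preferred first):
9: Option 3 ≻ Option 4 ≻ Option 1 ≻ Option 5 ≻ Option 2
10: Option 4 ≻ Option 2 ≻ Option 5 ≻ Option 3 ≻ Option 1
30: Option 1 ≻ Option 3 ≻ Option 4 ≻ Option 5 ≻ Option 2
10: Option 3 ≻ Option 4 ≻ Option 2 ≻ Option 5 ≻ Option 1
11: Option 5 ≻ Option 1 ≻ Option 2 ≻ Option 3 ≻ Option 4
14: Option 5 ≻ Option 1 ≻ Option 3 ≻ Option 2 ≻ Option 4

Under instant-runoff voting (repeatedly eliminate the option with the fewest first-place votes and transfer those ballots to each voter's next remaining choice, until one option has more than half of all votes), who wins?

Option 5

Round 1: Option 1 30, Option 2 0, Option 3 19, Option 4 10, Option 5 25. Option 2 eliminated.
Round 2: Option 1 30, Option 3 19, Option 4 10, Option 5 25. Option 4 eliminated.
Round 3: Option 1 30, Option 3 19, Option 5 35. Option 3 eliminated.
Round 4: Option 1 39, Option 5 45. Option 5 has a majority (≥43).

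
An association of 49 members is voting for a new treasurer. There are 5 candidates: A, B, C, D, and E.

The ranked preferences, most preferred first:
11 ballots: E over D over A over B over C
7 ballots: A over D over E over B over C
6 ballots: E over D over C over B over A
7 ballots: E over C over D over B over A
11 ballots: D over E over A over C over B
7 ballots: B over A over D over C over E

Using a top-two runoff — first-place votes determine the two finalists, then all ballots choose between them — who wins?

D

Round 1 first-place votes: A 7, B 7, C 0, D 11, E 24. E and D advance.
Runoff: E is ranked above D on 24 ballots, D above E on 25.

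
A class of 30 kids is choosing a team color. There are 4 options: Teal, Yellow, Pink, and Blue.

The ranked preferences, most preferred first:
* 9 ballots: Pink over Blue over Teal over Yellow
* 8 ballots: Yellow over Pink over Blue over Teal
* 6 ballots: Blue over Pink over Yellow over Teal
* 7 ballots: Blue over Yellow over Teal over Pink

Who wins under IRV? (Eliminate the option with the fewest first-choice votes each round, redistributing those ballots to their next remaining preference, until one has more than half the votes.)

Pink

Round 1: Teal 0, Yellow 8, Pink 9, Blue 13. Teal eliminated.
Round 2: Yellow 8, Pink 9, Blue 13. Yellow eliminated.
Round 3: Pink 17, Blue 13. Pink has a majority (≥16).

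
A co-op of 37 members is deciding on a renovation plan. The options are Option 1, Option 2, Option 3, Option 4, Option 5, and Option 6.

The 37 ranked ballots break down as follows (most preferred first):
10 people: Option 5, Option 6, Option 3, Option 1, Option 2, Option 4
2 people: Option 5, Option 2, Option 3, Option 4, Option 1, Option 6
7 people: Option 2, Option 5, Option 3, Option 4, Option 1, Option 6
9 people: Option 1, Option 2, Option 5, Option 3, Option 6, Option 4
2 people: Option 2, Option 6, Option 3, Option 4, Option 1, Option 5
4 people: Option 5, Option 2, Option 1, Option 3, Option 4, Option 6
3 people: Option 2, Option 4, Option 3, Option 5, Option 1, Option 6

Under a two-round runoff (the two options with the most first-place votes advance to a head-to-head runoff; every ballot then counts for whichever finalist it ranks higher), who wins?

Option 2

Round 1 first-place votes: Option 1 9, Option 2 12, Option 3 0, Option 4 0, Option 5 16, Option 6 0. Option 5 and Option 2 advance.
Runoff: Option 5 is ranked above Option 2 on 16 ballots, Option 2 above Option 5 on 21.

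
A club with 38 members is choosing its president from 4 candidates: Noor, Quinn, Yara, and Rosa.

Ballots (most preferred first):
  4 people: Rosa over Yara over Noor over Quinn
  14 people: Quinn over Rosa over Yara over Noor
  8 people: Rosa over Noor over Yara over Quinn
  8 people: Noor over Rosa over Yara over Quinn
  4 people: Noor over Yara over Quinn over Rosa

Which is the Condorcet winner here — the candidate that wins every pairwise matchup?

Rosa

Rosa vs Noor: 26–12
Rosa vs Quinn: 20–18
Rosa vs Yara: 34–4
Rosa beats every other candidate.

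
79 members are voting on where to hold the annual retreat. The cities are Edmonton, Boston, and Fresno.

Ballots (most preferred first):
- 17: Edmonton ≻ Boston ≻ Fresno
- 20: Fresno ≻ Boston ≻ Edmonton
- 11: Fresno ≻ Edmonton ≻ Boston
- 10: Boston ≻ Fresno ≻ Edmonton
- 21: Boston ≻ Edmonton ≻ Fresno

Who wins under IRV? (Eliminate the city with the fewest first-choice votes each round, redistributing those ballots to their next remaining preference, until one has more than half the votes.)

Round 1: Edmonton 17, Boston 31, Fresno 31. Edmonton eliminated.
Round 2: Boston 48, Fresno 31. Boston has a majority (≥40).

Boston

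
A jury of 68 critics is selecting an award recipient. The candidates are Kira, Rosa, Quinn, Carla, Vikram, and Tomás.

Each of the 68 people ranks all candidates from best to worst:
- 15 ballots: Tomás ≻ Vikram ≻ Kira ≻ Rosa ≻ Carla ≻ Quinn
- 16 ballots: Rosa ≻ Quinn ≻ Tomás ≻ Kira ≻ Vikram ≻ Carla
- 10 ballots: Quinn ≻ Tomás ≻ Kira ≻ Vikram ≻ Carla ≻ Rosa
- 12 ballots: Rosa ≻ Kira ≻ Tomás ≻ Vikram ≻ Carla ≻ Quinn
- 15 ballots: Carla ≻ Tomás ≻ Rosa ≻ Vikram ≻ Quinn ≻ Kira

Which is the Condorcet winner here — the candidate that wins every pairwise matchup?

Tomás vs Kira: 56–12
Tomás vs Rosa: 40–28
Tomás vs Quinn: 42–26
Tomás vs Carla: 53–15
Tomás vs Vikram: 68–0
Tomás beats every other candidate.

Tomás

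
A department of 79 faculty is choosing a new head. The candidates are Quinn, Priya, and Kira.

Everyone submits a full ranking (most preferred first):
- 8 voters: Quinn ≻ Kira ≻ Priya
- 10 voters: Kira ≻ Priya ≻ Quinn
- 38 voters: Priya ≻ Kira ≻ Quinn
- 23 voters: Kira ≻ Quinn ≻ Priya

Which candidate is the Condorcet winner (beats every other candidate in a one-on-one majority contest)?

Kira

Kira vs Quinn: 71–8
Kira vs Priya: 41–38
Kira beats every other candidate.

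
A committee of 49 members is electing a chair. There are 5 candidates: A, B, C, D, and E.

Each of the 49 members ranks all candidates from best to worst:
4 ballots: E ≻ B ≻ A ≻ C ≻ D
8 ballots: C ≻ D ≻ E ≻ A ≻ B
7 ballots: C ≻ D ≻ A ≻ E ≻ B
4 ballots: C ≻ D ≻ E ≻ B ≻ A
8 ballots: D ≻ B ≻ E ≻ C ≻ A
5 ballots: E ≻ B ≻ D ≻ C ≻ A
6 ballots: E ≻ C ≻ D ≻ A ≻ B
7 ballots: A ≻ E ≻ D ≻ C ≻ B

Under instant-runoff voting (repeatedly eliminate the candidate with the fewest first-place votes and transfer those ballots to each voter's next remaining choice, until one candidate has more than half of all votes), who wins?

E

Round 1: A 7, B 0, C 19, D 8, E 15. B eliminated.
Round 2: A 7, C 19, D 8, E 15. A eliminated.
Round 3: C 19, D 8, E 22. D eliminated.
Round 4: C 19, E 30. E has a majority (≥25).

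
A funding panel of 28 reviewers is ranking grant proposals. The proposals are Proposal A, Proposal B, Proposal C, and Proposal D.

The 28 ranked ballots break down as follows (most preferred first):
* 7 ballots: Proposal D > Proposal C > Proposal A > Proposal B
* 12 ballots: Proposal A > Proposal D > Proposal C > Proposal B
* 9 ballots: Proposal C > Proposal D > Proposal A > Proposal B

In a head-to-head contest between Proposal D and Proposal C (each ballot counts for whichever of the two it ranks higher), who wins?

Proposal D is ranked above Proposal C on 19 ballots; Proposal C above Proposal D on 9.

Proposal D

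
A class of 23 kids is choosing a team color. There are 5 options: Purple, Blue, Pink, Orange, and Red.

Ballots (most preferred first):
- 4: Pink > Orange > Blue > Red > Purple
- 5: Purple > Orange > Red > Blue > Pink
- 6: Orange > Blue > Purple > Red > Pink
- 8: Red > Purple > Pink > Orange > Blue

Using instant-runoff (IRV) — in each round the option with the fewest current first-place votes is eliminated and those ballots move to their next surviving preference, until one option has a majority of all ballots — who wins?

Orange

Round 1: Purple 5, Blue 0, Pink 4, Orange 6, Red 8. Blue eliminated.
Round 2: Purple 5, Pink 4, Orange 6, Red 8. Pink eliminated.
Round 3: Purple 5, Orange 10, Red 8. Purple eliminated.
Round 4: Orange 15, Red 8. Orange has a majority (≥12).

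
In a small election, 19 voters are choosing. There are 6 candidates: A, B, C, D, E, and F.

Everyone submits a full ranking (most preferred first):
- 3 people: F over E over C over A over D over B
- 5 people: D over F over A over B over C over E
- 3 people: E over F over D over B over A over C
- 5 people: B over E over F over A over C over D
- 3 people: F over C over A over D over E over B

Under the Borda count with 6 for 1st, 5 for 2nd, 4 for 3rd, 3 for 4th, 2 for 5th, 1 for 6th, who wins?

F

A: 3×3 + 5×4 + 3×2 + 5×3 + 3×4 = 62
B: 3×1 + 5×3 + 3×3 + 5×6 + 3×1 = 60
C: 3×4 + 5×2 + 3×1 + 5×2 + 3×5 = 50
D: 3×2 + 5×6 + 3×4 + 5×1 + 3×3 = 62
E: 3×5 + 5×1 + 3×6 + 5×5 + 3×2 = 69
F: 3×6 + 5×5 + 3×5 + 5×4 + 3×6 = 96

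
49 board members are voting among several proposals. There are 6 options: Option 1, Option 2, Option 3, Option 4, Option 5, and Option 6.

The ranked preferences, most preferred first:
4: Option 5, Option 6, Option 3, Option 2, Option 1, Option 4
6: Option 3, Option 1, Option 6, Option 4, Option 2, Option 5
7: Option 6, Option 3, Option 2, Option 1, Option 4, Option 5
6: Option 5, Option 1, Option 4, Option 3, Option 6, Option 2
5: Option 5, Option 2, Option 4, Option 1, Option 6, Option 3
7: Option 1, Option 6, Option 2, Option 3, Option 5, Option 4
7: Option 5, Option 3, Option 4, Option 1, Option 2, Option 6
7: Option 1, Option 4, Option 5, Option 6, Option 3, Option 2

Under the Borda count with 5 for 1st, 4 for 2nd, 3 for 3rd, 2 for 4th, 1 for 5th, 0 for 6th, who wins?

Option 1

Option 1: 4×1 + 6×4 + 7×2 + 6×4 + 5×2 + 7×5 + 7×2 + 7×5 = 160
Option 2: 4×2 + 6×1 + 7×3 + 6×0 + 5×4 + 7×3 + 7×1 + 7×0 = 83
Option 3: 4×3 + 6×5 + 7×4 + 6×2 + 5×0 + 7×2 + 7×4 + 7×1 = 131
Option 4: 4×0 + 6×2 + 7×1 + 6×3 + 5×3 + 7×0 + 7×3 + 7×4 = 101
Option 5: 4×5 + 6×0 + 7×0 + 6×5 + 5×5 + 7×1 + 7×5 + 7×3 = 138
Option 6: 4×4 + 6×3 + 7×5 + 6×1 + 5×1 + 7×4 + 7×0 + 7×2 = 122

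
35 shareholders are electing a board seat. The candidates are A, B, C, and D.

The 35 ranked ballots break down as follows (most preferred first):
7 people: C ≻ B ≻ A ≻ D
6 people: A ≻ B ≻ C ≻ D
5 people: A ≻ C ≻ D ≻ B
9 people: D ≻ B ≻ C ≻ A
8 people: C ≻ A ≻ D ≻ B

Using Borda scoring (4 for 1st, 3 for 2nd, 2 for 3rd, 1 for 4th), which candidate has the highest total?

A: 7×2 + 6×4 + 5×4 + 9×1 + 8×3 = 91
B: 7×3 + 6×3 + 5×1 + 9×3 + 8×1 = 79
C: 7×4 + 6×2 + 5×3 + 9×2 + 8×4 = 105
D: 7×1 + 6×1 + 5×2 + 9×4 + 8×2 = 75

C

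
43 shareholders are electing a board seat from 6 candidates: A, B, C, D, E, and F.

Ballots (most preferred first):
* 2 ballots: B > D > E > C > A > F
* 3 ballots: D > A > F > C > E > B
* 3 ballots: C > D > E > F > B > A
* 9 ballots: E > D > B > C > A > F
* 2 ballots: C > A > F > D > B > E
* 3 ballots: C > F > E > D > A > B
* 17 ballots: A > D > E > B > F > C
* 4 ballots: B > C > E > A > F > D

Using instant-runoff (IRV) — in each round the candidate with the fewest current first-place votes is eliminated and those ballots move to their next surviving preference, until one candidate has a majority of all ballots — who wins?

Round 1: A 17, B 6, C 8, D 3, E 9, F 0. F eliminated.
Round 2: A 17, B 6, C 8, D 3, E 9. D eliminated.
Round 3: A 20, B 6, C 8, E 9. B eliminated.
Round 4: A 20, C 12, E 11. E eliminated.
Round 5: A 20, C 23. C has a majority (≥22).

C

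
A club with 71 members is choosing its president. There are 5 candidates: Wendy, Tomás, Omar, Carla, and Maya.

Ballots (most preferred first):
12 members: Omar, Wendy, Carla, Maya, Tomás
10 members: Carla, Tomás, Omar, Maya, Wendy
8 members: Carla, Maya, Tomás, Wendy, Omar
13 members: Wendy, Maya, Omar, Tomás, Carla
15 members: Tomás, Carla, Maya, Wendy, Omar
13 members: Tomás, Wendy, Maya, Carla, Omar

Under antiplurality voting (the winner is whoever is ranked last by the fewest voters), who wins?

Maya

Last-place votes: Wendy 10, Tomás 12, Omar 36, Carla 13, Maya 0.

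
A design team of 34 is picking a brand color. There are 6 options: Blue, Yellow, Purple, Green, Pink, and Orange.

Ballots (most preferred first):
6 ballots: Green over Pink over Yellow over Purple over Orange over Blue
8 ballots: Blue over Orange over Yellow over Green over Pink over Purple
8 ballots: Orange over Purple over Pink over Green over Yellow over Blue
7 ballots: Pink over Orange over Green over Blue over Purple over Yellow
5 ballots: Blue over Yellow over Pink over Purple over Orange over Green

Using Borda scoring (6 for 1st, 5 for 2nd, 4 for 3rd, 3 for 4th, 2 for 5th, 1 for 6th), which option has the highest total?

Blue: 6×1 + 8×6 + 8×1 + 7×3 + 5×6 = 113
Yellow: 6×4 + 8×4 + 8×2 + 7×1 + 5×5 = 104
Purple: 6×3 + 8×1 + 8×5 + 7×2 + 5×3 = 95
Green: 6×6 + 8×3 + 8×3 + 7×4 + 5×1 = 117
Pink: 6×5 + 8×2 + 8×4 + 7×6 + 5×4 = 140
Orange: 6×2 + 8×5 + 8×6 + 7×5 + 5×2 = 145

Orange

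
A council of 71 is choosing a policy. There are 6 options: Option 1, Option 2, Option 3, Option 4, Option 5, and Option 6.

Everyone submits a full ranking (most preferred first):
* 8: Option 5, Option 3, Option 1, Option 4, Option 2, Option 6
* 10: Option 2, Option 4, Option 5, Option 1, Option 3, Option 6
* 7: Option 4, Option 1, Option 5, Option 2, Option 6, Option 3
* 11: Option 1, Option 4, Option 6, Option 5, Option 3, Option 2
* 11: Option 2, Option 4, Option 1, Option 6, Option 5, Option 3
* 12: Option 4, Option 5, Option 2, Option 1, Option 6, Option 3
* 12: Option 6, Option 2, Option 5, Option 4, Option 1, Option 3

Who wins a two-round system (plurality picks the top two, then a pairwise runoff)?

Option 4

Round 1 first-place votes: Option 1 11, Option 2 21, Option 3 0, Option 4 19, Option 5 8, Option 6 12. Option 2 and Option 4 advance.
Runoff: Option 2 is ranked above Option 4 on 33 ballots, Option 4 above Option 2 on 38.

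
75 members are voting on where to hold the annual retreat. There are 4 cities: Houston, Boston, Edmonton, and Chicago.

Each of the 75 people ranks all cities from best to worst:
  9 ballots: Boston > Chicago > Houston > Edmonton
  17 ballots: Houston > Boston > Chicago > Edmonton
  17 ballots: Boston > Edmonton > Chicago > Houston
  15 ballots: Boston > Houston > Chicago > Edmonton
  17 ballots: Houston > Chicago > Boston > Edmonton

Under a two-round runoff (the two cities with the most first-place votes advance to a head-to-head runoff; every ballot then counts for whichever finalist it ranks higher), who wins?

Round 1 first-place votes: Houston 34, Boston 41, Edmonton 0, Chicago 0. Boston and Houston advance.
Runoff: Boston is ranked above Houston on 41 ballots, Houston above Boston on 34.

Boston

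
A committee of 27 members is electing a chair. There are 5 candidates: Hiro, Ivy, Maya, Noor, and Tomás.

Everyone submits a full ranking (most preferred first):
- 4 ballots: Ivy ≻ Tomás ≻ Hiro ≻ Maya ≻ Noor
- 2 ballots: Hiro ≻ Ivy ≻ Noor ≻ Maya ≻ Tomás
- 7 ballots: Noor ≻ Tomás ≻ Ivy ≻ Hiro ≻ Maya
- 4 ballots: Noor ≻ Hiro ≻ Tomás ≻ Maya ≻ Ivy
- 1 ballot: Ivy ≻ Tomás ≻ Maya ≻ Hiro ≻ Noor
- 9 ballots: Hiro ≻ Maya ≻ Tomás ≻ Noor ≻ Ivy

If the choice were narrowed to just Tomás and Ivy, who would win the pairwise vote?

Tomás is ranked above Ivy on 20 ballots; Ivy above Tomás on 7.

Tomás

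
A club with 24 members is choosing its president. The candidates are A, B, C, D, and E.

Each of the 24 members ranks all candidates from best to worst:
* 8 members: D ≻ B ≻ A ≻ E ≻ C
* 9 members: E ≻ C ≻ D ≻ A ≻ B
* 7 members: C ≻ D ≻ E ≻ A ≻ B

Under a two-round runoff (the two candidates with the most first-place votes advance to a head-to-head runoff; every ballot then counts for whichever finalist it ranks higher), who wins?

D

Round 1 first-place votes: A 0, B 0, C 7, D 8, E 9. E and D advance.
Runoff: E is ranked above D on 9 ballots, D above E on 15.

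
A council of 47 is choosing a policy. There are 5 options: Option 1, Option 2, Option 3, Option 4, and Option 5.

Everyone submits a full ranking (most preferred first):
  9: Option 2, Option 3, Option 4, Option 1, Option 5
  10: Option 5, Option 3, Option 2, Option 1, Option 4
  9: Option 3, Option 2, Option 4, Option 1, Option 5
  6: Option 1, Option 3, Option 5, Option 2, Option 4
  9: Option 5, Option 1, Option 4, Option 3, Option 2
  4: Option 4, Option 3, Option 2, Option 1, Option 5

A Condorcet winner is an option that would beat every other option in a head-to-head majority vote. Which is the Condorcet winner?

Option 3 vs Option 1: 32–15
Option 3 vs Option 2: 38–9
Option 3 vs Option 4: 34–13
Option 3 vs Option 5: 28–19
Option 3 beats every other option.

Option 3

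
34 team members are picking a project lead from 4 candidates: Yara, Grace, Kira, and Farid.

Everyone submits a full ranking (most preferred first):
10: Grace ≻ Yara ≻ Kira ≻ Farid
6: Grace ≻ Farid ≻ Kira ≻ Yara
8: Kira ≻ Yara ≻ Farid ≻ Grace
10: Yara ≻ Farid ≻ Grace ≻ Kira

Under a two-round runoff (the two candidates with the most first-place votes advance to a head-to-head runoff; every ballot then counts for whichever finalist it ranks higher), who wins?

Yara

Round 1 first-place votes: Yara 10, Grace 16, Kira 8, Farid 0. Grace and Yara advance.
Runoff: Grace is ranked above Yara on 16 ballots, Yara above Grace on 18.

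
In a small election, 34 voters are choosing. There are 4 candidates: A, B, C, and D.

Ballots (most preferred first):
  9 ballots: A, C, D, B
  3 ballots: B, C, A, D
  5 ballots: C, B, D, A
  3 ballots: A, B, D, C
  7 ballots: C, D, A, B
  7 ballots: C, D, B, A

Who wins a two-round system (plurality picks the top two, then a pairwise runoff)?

C

Round 1 first-place votes: A 12, B 3, C 19, D 0. C and A advance.
Runoff: C is ranked above A on 22 ballots, A above C on 12.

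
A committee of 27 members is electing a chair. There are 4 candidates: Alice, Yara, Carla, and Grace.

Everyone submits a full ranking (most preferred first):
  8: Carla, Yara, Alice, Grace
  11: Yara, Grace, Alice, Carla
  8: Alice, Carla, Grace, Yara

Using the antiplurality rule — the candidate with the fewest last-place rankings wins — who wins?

Last-place votes: Alice 0, Yara 8, Carla 11, Grace 8.

Alice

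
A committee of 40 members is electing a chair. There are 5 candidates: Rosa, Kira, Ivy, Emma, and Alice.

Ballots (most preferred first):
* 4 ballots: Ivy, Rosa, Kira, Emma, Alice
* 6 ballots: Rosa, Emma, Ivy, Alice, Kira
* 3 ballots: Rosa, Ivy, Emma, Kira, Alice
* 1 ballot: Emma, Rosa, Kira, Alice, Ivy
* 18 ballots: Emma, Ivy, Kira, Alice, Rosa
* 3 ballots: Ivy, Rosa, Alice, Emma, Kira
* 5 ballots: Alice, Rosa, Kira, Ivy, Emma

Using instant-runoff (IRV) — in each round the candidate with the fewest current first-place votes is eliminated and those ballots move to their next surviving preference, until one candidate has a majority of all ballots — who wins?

Rosa

Round 1: Rosa 9, Kira 0, Ivy 7, Emma 19, Alice 5. Kira eliminated.
Round 2: Rosa 9, Ivy 7, Emma 19, Alice 5. Alice eliminated.
Round 3: Rosa 14, Ivy 7, Emma 19. Ivy eliminated.
Round 4: Rosa 21, Emma 19. Rosa has a majority (≥21).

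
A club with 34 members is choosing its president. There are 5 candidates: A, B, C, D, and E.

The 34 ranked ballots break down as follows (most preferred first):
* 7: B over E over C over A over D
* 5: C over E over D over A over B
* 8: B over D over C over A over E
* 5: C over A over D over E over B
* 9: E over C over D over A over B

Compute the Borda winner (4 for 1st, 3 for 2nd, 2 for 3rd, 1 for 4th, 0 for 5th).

A: 7×1 + 5×1 + 8×1 + 5×3 + 9×1 = 44
B: 7×4 + 5×0 + 8×4 + 5×0 + 9×0 = 60
C: 7×2 + 5×4 + 8×2 + 5×4 + 9×3 = 97
D: 7×0 + 5×2 + 8×3 + 5×2 + 9×2 = 62
E: 7×3 + 5×3 + 8×0 + 5×1 + 9×4 = 77

C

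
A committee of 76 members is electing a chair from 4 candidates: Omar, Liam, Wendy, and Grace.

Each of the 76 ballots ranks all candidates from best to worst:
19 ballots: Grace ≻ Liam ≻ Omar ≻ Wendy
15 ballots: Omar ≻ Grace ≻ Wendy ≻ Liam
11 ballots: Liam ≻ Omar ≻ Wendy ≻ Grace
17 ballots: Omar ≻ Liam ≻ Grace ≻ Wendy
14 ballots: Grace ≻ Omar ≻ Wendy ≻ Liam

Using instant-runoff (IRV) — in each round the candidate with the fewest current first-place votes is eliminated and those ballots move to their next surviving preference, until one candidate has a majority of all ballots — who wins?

Round 1: Omar 32, Liam 11, Wendy 0, Grace 33. Wendy eliminated.
Round 2: Omar 32, Liam 11, Grace 33. Liam eliminated.
Round 3: Omar 43, Grace 33. Omar has a majority (≥39).

Omar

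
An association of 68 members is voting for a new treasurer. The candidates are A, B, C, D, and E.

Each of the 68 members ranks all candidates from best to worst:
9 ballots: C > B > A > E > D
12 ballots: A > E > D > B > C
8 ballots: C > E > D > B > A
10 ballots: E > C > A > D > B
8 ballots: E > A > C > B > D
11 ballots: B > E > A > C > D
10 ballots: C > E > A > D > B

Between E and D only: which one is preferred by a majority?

E

E is ranked above D on 68 ballots; D above E on 0.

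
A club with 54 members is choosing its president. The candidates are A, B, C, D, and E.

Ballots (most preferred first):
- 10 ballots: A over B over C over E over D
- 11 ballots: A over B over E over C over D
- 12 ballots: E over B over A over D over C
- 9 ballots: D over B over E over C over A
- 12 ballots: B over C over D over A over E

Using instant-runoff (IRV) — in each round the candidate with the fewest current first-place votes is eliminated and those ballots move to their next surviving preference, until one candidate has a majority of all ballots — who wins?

B

Round 1: A 21, B 12, C 0, D 9, E 12. C eliminated.
Round 2: A 21, B 12, D 9, E 12. D eliminated.
Round 3: A 21, B 21, E 12. E eliminated.
Round 4: A 21, B 33. B has a majority (≥28).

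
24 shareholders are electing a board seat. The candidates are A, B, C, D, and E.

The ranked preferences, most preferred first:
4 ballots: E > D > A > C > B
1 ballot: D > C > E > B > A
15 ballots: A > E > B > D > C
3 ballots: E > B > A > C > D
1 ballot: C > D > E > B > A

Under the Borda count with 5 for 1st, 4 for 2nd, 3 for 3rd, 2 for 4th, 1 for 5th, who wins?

E

A: 4×3 + 1×1 + 15×5 + 3×3 + 1×1 = 98
B: 4×1 + 1×2 + 15×3 + 3×4 + 1×2 = 65
C: 4×2 + 1×4 + 15×1 + 3×2 + 1×5 = 38
D: 4×4 + 1×5 + 15×2 + 3×1 + 1×4 = 58
E: 4×5 + 1×3 + 15×4 + 3×5 + 1×3 = 101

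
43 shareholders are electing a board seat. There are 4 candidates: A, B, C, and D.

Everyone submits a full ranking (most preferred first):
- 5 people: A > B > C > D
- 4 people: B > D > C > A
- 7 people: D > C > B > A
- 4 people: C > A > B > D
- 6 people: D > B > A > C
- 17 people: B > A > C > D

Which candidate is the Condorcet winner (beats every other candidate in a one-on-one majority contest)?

B

B vs A: 34–9
B vs C: 32–11
B vs D: 30–13
B beats every other candidate.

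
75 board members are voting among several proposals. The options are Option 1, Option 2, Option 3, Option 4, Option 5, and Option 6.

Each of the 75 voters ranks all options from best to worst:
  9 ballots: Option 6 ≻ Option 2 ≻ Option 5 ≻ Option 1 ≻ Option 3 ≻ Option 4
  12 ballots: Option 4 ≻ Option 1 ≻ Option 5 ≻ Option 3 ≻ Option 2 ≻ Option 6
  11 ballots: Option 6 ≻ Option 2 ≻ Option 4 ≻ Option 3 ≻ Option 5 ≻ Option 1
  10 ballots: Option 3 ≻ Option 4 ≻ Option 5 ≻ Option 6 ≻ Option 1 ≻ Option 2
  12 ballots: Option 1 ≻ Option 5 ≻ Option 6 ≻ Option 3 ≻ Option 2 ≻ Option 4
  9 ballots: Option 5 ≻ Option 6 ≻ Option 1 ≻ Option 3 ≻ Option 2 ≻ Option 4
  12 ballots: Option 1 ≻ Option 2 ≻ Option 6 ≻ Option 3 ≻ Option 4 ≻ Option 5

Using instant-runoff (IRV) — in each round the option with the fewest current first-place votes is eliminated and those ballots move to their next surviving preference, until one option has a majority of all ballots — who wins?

Option 6

Round 1: Option 1 24, Option 2 0, Option 3 10, Option 4 12, Option 5 9, Option 6 20. Option 2 eliminated.
Round 2: Option 1 24, Option 3 10, Option 4 12, Option 5 9, Option 6 20. Option 5 eliminated.
Round 3: Option 1 24, Option 3 10, Option 4 12, Option 6 29. Option 3 eliminated.
Round 4: Option 1 24, Option 4 22, Option 6 29. Option 4 eliminated.
Round 5: Option 1 36, Option 6 39. Option 6 has a majority (≥38).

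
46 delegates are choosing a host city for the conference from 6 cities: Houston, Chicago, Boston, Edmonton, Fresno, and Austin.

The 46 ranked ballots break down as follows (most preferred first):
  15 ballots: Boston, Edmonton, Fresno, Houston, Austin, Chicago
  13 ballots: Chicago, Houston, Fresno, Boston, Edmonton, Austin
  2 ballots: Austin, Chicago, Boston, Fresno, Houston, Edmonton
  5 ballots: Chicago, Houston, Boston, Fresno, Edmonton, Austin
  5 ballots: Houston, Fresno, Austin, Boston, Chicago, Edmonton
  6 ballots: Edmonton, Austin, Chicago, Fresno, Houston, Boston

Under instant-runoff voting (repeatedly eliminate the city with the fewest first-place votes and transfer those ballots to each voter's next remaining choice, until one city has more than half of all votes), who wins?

Round 1: Houston 5, Chicago 18, Boston 15, Edmonton 6, Fresno 0, Austin 2. Fresno eliminated.
Round 2: Houston 5, Chicago 18, Boston 15, Edmonton 6, Austin 2. Austin eliminated.
Round 3: Houston 5, Chicago 20, Boston 15, Edmonton 6. Houston eliminated.
Round 4: Chicago 20, Boston 20, Edmonton 6. Edmonton eliminated.
Round 5: Chicago 26, Boston 20. Chicago has a majority (≥24).

Chicago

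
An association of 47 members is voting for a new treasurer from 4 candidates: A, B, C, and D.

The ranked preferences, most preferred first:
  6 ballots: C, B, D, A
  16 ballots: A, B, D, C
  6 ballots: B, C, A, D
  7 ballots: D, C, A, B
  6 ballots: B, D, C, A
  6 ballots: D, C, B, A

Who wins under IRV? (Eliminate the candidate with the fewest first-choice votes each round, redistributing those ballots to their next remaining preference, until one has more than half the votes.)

B

Round 1: A 16, B 12, C 6, D 13. C eliminated.
Round 2: A 16, B 18, D 13. D eliminated.
Round 3: A 23, B 24. B has a majority (≥24).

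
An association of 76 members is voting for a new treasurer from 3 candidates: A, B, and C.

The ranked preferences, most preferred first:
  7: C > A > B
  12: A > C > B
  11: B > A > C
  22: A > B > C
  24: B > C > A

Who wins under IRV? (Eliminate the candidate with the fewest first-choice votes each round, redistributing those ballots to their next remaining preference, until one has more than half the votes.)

Round 1: A 34, B 35, C 7. C eliminated.
Round 2: A 41, B 35. A has a majority (≥39).

A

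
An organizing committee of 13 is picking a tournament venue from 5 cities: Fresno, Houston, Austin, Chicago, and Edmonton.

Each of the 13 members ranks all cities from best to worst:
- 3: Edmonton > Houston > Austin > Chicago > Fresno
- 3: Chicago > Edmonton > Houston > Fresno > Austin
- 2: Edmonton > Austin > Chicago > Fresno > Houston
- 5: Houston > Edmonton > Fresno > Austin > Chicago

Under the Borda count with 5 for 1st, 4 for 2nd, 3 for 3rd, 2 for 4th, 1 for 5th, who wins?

Fresno: 3×1 + 3×2 + 2×2 + 5×3 = 28
Houston: 3×4 + 3×3 + 2×1 + 5×5 = 48
Austin: 3×3 + 3×1 + 2×4 + 5×2 = 30
Chicago: 3×2 + 3×5 + 2×3 + 5×1 = 32
Edmonton: 3×5 + 3×4 + 2×5 + 5×4 = 57

Edmonton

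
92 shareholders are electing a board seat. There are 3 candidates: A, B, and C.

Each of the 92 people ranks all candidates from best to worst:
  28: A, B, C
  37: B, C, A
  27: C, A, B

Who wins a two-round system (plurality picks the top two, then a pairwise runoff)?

A

Round 1 first-place votes: A 28, B 37, C 27. B and A advance.
Runoff: B is ranked above A on 37 ballots, A above B on 55.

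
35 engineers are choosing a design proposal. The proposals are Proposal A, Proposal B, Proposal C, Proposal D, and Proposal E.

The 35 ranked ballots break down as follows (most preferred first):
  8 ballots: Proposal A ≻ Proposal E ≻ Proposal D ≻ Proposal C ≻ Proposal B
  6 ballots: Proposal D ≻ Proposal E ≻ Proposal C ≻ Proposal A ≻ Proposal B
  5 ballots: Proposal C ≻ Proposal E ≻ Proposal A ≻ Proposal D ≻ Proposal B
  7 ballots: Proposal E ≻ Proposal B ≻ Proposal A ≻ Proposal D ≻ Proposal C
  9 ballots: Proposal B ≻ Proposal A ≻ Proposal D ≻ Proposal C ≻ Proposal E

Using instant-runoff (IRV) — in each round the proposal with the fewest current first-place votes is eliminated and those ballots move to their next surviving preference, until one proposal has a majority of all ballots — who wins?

Proposal E

Round 1: Proposal A 8, Proposal B 9, Proposal C 5, Proposal D 6, Proposal E 7. Proposal C eliminated.
Round 2: Proposal A 8, Proposal B 9, Proposal D 6, Proposal E 12. Proposal D eliminated.
Round 3: Proposal A 8, Proposal B 9, Proposal E 18. Proposal E has a majority (≥18).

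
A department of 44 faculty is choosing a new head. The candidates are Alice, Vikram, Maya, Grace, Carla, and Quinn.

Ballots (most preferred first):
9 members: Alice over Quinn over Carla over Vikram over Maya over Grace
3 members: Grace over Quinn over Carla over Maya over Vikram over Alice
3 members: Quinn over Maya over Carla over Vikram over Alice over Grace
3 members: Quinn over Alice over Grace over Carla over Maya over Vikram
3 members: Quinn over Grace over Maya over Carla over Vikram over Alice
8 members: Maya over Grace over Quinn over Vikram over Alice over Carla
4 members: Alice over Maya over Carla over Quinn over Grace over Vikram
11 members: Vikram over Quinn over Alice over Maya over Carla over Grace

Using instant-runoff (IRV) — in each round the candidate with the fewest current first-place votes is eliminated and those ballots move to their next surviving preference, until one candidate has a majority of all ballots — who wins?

Quinn

Round 1: Alice 13, Vikram 11, Maya 8, Grace 3, Carla 0, Quinn 9. Carla eliminated.
Round 2: Alice 13, Vikram 11, Maya 8, Grace 3, Quinn 9. Grace eliminated.
Round 3: Alice 13, Vikram 11, Maya 8, Quinn 12. Maya eliminated.
Round 4: Alice 13, Vikram 11, Quinn 20. Vikram eliminated.
Round 5: Alice 13, Quinn 31. Quinn has a majority (≥23).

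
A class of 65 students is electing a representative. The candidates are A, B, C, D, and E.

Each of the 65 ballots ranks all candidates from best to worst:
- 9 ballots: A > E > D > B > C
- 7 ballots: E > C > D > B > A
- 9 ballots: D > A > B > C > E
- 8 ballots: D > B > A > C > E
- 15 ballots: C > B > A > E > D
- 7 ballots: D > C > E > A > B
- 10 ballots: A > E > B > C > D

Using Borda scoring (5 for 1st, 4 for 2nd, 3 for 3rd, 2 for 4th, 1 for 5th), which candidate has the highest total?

A: 9×5 + 7×1 + 9×4 + 8×3 + 15×3 + 7×2 + 10×5 = 221
B: 9×2 + 7×2 + 9×3 + 8×4 + 15×4 + 7×1 + 10×3 = 188
C: 9×1 + 7×4 + 9×2 + 8×2 + 15×5 + 7×4 + 10×2 = 194
D: 9×3 + 7×3 + 9×5 + 8×5 + 15×1 + 7×5 + 10×1 = 193
E: 9×4 + 7×5 + 9×1 + 8×1 + 15×2 + 7×3 + 10×4 = 179

A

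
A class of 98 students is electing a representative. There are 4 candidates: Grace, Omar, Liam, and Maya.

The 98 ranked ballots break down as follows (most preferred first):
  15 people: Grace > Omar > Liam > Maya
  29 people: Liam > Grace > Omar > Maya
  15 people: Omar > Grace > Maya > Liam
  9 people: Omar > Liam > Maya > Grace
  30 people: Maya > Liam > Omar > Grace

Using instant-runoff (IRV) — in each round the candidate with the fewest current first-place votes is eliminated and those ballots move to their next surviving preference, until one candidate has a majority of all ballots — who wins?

Round 1: Grace 15, Omar 24, Liam 29, Maya 30. Grace eliminated.
Round 2: Omar 39, Liam 29, Maya 30. Liam eliminated.
Round 3: Omar 68, Maya 30. Omar has a majority (≥50).

Omar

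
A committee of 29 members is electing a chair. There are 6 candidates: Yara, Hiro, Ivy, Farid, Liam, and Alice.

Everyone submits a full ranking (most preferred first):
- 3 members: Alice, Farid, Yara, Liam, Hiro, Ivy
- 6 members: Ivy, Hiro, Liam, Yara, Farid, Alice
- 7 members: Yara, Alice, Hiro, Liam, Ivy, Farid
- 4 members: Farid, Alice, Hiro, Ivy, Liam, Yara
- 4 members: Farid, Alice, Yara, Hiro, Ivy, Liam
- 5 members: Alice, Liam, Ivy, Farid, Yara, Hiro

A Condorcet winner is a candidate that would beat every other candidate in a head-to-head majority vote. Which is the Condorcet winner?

Alice vs Yara: 16–13
Alice vs Hiro: 23–6
Alice vs Ivy: 23–6
Alice vs Farid: 15–14
Alice vs Liam: 23–6
Alice beats every other candidate.

Alice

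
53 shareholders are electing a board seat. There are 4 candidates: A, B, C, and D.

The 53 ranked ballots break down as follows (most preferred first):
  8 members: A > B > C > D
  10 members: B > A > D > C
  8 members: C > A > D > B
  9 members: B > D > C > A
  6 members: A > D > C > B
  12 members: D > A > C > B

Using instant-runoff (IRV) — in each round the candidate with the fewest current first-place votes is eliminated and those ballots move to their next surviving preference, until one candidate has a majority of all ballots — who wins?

A

Round 1: A 14, B 19, C 8, D 12. C eliminated.
Round 2: A 22, B 19, D 12. D eliminated.
Round 3: A 34, B 19. A has a majority (≥27).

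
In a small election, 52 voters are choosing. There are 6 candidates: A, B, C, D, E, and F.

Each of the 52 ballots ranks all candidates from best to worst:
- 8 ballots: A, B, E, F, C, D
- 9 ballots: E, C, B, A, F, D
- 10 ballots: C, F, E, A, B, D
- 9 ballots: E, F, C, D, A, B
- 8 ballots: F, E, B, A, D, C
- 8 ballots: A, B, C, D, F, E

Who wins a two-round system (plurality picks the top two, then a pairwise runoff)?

E

Round 1 first-place votes: A 16, B 0, C 10, D 0, E 18, F 8. E and A advance.
Runoff: E is ranked above A on 36 ballots, A above E on 16.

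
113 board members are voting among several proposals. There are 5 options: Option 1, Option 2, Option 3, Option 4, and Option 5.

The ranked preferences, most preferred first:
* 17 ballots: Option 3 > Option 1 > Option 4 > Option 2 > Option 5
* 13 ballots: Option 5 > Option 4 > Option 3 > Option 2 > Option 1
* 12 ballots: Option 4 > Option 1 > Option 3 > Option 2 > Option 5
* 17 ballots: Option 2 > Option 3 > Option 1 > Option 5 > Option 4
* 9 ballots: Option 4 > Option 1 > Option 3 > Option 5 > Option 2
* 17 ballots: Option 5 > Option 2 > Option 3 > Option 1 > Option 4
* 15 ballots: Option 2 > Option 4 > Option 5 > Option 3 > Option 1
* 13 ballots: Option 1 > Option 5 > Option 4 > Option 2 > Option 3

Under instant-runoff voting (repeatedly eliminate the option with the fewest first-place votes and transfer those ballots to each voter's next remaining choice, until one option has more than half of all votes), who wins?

Round 1: Option 1 13, Option 2 32, Option 3 17, Option 4 21, Option 5 30. Option 1 eliminated.
Round 2: Option 2 32, Option 3 17, Option 4 21, Option 5 43. Option 3 eliminated.
Round 3: Option 2 32, Option 4 38, Option 5 43. Option 2 eliminated.
Round 4: Option 4 53, Option 5 60. Option 5 has a majority (≥57).

Option 5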